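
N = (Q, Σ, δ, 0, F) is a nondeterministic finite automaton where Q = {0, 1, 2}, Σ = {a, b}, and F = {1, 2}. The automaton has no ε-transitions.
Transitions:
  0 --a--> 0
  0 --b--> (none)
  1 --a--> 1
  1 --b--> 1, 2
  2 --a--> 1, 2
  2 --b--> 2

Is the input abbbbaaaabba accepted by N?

rejected

Start: {0}
read a: {0}
read b: {}
The reachable set is empty and stays empty for the remaining 10 symbols.
Reachable ∩ accepting = {} — empty.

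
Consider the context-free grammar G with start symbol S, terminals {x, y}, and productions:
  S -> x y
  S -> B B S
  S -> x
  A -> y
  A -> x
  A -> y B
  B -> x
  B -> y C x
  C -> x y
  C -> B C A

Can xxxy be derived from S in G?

S ⇒ BBS ⇒ xBS ⇒ xxS ⇒ xxxy

yes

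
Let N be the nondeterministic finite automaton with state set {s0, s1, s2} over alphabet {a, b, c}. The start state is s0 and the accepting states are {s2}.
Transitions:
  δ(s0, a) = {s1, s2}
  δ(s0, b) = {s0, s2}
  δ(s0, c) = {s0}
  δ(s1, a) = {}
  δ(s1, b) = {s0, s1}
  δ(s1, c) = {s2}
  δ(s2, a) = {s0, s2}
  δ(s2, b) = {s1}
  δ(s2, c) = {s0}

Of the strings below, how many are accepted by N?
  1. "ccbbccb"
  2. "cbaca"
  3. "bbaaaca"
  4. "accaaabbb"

4

"ccbbccb": accepted
"cbaca": accepted
"bbaaaca": accepted
"accaaabbb": accepted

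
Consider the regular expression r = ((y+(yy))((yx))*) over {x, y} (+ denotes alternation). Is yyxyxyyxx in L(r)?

no

No split of yyxyxyyxx into u·v has (y+(yy)) matching u and ((yx))* matching v.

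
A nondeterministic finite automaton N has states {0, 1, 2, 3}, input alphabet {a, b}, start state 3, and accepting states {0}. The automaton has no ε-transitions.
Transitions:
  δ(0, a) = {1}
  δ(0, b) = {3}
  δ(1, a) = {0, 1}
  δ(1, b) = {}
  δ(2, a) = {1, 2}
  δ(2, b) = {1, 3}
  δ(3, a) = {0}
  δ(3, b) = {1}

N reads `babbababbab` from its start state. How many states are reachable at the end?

1

Start: {3}
read b: {1}
read a: {0, 1}
read b: {3}
read b: {1}
read a: {0, 1}
read b: {3}
read a: {0}
read b: {3}
read b: {1}
read a: {0, 1}
read b: {3}
Final reachable set {3} has 1 state.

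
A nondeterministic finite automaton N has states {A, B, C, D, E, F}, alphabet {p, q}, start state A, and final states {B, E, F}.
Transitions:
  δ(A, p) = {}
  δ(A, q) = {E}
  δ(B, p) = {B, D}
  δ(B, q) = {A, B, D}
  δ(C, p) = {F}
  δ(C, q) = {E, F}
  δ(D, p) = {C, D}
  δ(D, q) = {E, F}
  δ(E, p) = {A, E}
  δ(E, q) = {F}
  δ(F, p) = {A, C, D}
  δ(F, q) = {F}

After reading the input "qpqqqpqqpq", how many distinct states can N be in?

2

Start: {A}
read q: {E}
read p: {A, E}
read q: {E, F}
read q: {F}
read q: {F}
read p: {A, C, D}
read q: {E, F}
read q: {F}
read p: {A, C, D}
read q: {E, F}
Final reachable set {E, F} has 2 states.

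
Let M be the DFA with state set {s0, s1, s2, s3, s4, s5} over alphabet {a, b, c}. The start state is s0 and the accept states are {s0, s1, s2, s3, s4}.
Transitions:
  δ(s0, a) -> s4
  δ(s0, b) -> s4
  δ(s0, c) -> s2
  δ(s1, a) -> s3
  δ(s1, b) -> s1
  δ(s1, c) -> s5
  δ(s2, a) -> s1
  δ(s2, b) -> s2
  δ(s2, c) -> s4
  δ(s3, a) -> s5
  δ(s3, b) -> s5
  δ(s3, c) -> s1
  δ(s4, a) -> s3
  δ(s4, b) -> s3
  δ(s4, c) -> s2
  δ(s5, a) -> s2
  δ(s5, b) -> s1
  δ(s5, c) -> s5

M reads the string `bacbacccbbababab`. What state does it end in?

s0 --b--> s4
s4 --a--> s3
s3 --c--> s1
s1 --b--> s1
s1 --a--> s3
s3 --c--> s1
s1 --c--> s5
s5 --c--> s5
s5 --b--> s1
s1 --b--> s1
s1 --a--> s3
s3 --b--> s5
s5 --a--> s2
s2 --b--> s2
s2 --a--> s1
s1 --b--> s1

s1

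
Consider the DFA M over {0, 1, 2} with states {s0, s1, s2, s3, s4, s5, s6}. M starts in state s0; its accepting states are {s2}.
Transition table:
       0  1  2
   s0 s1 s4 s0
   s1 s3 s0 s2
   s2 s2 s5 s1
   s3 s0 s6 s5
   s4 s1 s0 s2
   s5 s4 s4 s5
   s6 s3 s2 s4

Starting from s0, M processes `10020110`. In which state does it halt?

s1

s0 --1--> s4
s4 --0--> s1
s1 --0--> s3
s3 --2--> s5
s5 --0--> s4
s4 --1--> s0
s0 --1--> s4
s4 --0--> s1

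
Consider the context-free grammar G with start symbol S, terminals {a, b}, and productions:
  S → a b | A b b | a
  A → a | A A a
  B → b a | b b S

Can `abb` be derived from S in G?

S ⇒ Abb ⇒ abb

yes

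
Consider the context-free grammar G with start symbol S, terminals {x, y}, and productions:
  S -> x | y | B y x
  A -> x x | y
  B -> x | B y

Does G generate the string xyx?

yes

S ⇒ Byx ⇒ xyx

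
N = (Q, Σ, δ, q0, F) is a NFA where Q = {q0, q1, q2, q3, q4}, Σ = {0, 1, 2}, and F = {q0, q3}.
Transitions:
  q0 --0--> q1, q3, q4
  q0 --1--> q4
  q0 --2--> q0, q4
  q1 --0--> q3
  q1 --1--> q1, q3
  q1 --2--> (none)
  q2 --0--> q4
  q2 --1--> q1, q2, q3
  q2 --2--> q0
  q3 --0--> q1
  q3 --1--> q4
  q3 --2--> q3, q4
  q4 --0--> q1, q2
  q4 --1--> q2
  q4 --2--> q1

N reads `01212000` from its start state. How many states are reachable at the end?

Start: {q0}
read 0: {q1, q3, q4}
read 1: {q1, q2, q3, q4}
read 2: {q0, q1, q3, q4}
read 1: {q1, q2, q3, q4}
read 2: {q0, q1, q3, q4}
read 0: {q1, q2, q3, q4}
read 0: {q1, q2, q3, q4}
read 0: {q1, q2, q3, q4}
Final reachable set {q1, q2, q3, q4} has 4 states.

4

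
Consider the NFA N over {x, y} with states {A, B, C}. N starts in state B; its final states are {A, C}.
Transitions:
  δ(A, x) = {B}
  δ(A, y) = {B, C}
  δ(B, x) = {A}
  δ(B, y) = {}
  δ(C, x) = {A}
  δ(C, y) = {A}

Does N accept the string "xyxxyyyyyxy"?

rejected

Start: {B}
read x: {A}
read y: {B, C}
read x: {A}
read x: {B}
read y: {}
The reachable set is empty and stays empty for the remaining 6 symbols.
Reachable ∩ accepting = {} — empty.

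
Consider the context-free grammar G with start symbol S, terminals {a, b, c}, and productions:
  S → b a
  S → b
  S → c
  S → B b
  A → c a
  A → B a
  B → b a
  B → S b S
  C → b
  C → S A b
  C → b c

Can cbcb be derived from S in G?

S ⇒ Bb ⇒ SbSb ⇒ cbSb ⇒ cbcb

yes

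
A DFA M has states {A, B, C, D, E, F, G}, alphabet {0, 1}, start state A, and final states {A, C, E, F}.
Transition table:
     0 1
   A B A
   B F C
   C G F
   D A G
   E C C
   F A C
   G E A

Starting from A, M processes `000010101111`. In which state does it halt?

A --0--> B
B --0--> F
F --0--> A
A --0--> B
B --1--> C
C --0--> G
G --1--> A
A --0--> B
B --1--> C
C --1--> F
F --1--> C
C --1--> F

F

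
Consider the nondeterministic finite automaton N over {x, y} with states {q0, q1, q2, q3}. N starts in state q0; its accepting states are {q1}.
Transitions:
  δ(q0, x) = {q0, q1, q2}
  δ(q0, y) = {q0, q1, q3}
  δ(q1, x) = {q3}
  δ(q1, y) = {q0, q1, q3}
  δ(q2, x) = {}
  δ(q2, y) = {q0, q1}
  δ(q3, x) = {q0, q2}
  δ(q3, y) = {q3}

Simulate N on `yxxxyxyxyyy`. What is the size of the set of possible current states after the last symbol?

3

Start: {q0}
read y: {q0, q1, q3}
read x: {q0, q1, q2, q3}
read x: {q0, q1, q2, q3}
read x: {q0, q1, q2, q3}
read y: {q0, q1, q3}
read x: {q0, q1, q2, q3}
read y: {q0, q1, q3}
read x: {q0, q1, q2, q3}
read y: {q0, q1, q3}
read y: {q0, q1, q3}
read y: {q0, q1, q3}
Final reachable set {q0, q1, q3} has 3 states.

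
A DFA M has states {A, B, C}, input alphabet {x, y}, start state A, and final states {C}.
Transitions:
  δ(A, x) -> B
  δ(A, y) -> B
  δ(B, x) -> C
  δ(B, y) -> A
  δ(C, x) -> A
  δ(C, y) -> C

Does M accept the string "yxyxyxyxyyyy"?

A --y--> B
B --x--> C
C --y--> C
C --x--> A
A --y--> B
B --x--> C
C --y--> C
C --x--> A
A --y--> B
B --y--> A
A --y--> B
B --y--> A
End in state A, which is not an accepting state.

rejected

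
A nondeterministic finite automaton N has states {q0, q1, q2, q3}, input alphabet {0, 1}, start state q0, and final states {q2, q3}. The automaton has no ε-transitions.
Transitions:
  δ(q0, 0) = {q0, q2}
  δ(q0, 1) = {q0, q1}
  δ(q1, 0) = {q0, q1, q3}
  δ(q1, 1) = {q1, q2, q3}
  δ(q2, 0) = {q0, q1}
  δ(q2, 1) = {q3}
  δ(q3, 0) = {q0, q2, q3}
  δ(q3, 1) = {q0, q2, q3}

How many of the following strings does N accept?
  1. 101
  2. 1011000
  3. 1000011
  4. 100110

4

101: accepted
1011000: accepted
1000011: accepted
100110: accepted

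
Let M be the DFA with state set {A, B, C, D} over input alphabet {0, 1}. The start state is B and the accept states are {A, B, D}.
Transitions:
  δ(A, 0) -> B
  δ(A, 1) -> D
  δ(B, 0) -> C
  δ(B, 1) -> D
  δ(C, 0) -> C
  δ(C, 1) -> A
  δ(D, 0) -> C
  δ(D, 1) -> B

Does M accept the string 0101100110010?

B --0--> C
C --1--> A
A --0--> B
B --1--> D
D --1--> B
B --0--> C
C --0--> C
C --1--> A
A --1--> D
D --0--> C
C --0--> C
C --1--> A
A --0--> B
End in state B, which is an accepting state.

accepted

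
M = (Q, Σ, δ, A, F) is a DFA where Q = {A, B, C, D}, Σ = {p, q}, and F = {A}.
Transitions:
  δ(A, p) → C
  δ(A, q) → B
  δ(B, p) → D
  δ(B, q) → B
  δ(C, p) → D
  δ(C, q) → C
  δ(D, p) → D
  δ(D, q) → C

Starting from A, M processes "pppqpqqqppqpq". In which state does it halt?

C

A --p--> C
C --p--> D
D --p--> D
D --q--> C
C --p--> D
D --q--> C
C --q--> C
C --q--> C
C --p--> D
D --p--> D
D --q--> C
C --p--> D
D --q--> C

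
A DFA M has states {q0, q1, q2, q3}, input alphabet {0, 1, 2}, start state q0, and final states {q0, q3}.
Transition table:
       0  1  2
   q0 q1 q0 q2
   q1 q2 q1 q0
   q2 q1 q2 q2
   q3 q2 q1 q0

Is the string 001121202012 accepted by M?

q0 --0--> q1
q1 --0--> q2
q2 --1--> q2
q2 --1--> q2
q2 --2--> q2
q2 --1--> q2
q2 --2--> q2
q2 --0--> q1
q1 --2--> q0
q0 --0--> q1
q1 --1--> q1
q1 --2--> q0
End in state q0, which is an accepting state.

accepted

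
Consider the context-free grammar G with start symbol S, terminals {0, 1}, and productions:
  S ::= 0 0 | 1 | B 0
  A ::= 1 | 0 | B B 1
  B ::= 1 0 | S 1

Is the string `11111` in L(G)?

no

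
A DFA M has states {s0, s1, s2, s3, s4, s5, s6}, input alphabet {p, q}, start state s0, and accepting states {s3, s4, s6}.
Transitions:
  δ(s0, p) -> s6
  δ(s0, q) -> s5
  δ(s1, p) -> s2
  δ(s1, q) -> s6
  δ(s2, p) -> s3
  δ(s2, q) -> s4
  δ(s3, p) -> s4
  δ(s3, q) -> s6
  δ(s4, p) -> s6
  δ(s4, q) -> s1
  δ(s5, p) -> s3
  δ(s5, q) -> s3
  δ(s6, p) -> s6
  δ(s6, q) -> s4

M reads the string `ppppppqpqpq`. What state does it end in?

s0 --p--> s6
s6 --p--> s6
s6 --p--> s6
s6 --p--> s6
s6 --p--> s6
s6 --p--> s6
s6 --q--> s4
s4 --p--> s6
s6 --q--> s4
s4 --p--> s6
s6 --q--> s4

s4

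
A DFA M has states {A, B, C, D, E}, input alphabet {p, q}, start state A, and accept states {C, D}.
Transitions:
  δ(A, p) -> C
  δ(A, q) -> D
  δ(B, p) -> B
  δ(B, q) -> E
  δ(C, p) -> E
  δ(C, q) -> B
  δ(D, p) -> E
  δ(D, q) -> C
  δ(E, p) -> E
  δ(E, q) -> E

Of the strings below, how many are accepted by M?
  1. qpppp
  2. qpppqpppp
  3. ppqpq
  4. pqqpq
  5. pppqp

qpppp: rejected
qpppqpppp: rejected
ppqpq: rejected
pqqpq: rejected
pppqp: rejected

0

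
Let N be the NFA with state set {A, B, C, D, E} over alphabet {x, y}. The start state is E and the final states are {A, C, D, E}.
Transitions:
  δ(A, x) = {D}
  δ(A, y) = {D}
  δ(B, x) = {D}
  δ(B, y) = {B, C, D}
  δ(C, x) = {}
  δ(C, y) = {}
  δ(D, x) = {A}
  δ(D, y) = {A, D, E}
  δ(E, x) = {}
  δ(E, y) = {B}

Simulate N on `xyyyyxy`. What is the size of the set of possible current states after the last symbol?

Start: {E}
read x: {}
The reachable set is empty and stays empty for the remaining 6 symbols.
Final reachable set {} has 0 states.

0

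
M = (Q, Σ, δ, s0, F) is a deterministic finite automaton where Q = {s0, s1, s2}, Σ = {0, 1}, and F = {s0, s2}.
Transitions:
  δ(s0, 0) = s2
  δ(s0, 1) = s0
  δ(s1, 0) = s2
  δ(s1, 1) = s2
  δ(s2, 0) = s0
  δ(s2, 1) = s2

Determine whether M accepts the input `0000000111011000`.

s0 --0--> s2
s2 --0--> s0
s0 --0--> s2
s2 --0--> s0
s0 --0--> s2
s2 --0--> s0
s0 --0--> s2
s2 --1--> s2
s2 --1--> s2
s2 --1--> s2
s2 --0--> s0
s0 --1--> s0
s0 --1--> s0
s0 --0--> s2
s2 --0--> s0
s0 --0--> s2
End in state s2, which is an accepting state.

accepted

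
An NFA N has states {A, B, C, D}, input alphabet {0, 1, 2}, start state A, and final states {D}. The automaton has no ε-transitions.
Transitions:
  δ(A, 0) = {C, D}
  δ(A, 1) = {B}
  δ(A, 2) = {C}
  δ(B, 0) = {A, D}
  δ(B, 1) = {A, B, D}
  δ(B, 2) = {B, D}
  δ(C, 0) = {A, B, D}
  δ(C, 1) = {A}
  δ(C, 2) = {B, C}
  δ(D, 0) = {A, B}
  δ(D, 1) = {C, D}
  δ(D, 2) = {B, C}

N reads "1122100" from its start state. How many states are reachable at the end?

4

Start: {A}
read 1: {B}
read 1: {A, B, D}
read 2: {B, C, D}
read 2: {B, C, D}
read 1: {A, B, C, D}
read 0: {A, B, C, D}
read 0: {A, B, C, D}
Final reachable set {A, B, C, D} has 4 states.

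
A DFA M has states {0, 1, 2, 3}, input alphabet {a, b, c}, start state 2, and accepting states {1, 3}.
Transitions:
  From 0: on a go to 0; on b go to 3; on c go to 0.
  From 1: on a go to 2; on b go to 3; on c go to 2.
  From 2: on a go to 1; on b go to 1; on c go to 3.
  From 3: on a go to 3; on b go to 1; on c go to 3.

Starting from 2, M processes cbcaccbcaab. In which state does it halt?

2 --c--> 3
3 --b--> 1
1 --c--> 2
2 --a--> 1
1 --c--> 2
2 --c--> 3
3 --b--> 1
1 --c--> 2
2 --a--> 1
1 --a--> 2
2 --b--> 1

1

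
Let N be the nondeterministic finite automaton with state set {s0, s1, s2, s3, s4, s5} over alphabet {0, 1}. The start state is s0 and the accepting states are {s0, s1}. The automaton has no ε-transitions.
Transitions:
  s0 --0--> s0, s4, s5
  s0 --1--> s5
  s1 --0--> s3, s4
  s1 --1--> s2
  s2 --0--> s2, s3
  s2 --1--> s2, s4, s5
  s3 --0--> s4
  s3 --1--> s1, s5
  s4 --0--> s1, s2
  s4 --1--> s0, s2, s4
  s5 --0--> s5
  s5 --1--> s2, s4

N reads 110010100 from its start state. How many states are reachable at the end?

Start: {s0}
read 1: {s5}
read 1: {s2, s4}
read 0: {s1, s2, s3}
read 0: {s2, s3, s4}
read 1: {s0, s1, s2, s4, s5}
read 0: {s0, s1, s2, s3, s4, s5}
read 1: {s0, s1, s2, s4, s5}
read 0: {s0, s1, s2, s3, s4, s5}
read 0: {s0, s1, s2, s3, s4, s5}
Final reachable set {s0, s1, s2, s3, s4, s5} has 6 states.

6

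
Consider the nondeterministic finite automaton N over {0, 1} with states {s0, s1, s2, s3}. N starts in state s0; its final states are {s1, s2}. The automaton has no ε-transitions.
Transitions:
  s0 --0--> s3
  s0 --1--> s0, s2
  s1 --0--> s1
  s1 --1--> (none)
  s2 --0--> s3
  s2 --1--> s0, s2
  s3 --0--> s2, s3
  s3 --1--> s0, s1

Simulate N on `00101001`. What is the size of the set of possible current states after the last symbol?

Start: {s0}
read 0: {s3}
read 0: {s2, s3}
read 1: {s0, s1, s2}
read 0: {s1, s3}
read 1: {s0, s1}
read 0: {s1, s3}
read 0: {s1, s2, s3}
read 1: {s0, s1, s2}
Final reachable set {s0, s1, s2} has 3 states.

3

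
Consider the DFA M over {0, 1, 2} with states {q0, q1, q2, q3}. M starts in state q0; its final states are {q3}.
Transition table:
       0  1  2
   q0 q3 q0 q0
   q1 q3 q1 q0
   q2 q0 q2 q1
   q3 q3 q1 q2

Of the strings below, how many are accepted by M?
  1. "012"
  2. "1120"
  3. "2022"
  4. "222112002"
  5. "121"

"012": rejected
"1120": accepted
"2022": rejected
"222112002": rejected
"121": rejected

1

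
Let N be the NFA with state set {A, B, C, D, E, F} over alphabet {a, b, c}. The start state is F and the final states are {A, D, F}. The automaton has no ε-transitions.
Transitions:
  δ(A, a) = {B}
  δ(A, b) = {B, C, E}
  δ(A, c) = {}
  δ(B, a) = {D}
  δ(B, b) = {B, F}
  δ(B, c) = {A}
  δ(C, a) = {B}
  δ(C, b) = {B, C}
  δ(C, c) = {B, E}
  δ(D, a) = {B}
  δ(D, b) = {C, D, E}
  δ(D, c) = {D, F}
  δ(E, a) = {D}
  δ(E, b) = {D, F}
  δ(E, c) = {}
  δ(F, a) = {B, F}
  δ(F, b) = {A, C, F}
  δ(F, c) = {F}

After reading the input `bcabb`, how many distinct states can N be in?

Start: {F}
read b: {A, C, F}
read c: {B, E, F}
read a: {B, D, F}
read b: {A, B, C, D, E, F}
read b: {A, B, C, D, E, F}
Final reachable set {A, B, C, D, E, F} has 6 states.

6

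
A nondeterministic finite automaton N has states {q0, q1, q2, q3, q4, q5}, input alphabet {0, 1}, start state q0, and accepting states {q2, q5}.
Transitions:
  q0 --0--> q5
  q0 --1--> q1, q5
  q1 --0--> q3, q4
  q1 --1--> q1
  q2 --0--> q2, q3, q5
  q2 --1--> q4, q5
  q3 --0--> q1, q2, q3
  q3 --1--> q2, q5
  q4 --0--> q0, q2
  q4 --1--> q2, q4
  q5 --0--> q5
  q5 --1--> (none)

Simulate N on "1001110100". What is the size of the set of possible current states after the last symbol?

Start: {q0}
read 1: {q1, q5}
read 0: {q3, q4, q5}
read 0: {q0, q1, q2, q3, q5}
read 1: {q1, q2, q4, q5}
read 1: {q1, q2, q4, q5}
read 1: {q1, q2, q4, q5}
read 0: {q0, q2, q3, q4, q5}
read 1: {q1, q2, q4, q5}
read 0: {q0, q2, q3, q4, q5}
read 0: {q0, q1, q2, q3, q5}
Final reachable set {q0, q1, q2, q3, q5} has 5 states.

5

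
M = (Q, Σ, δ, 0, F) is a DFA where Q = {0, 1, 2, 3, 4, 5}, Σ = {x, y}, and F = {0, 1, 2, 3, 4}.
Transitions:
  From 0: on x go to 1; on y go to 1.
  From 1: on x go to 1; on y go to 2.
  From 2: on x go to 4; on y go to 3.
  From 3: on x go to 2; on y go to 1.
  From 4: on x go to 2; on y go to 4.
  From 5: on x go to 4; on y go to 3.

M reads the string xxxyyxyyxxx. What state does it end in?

1

0 --x--> 1
1 --x--> 1
1 --x--> 1
1 --y--> 2
2 --y--> 3
3 --x--> 2
2 --y--> 3
3 --y--> 1
1 --x--> 1
1 --x--> 1
1 --x--> 1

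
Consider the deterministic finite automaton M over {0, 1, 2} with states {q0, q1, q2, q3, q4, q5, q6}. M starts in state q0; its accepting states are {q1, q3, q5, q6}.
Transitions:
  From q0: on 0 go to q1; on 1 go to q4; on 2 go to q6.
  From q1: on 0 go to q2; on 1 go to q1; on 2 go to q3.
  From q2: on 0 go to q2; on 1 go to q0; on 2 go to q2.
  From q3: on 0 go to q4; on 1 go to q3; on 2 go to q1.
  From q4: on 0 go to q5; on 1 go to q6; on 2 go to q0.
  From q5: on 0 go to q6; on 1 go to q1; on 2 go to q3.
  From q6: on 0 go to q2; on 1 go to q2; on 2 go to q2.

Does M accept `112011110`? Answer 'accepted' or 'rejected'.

q0 --1--> q4
q4 --1--> q6
q6 --2--> q2
q2 --0--> q2
q2 --1--> q0
q0 --1--> q4
q4 --1--> q6
q6 --1--> q2
q2 --0--> q2
End in state q2, which is not an accepting state.

rejected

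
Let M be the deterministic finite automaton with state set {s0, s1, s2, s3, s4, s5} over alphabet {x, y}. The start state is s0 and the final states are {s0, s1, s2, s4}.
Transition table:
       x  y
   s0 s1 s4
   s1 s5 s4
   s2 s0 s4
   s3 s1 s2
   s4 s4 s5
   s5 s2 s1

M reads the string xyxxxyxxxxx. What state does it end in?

s0 --x--> s1
s1 --y--> s4
s4 --x--> s4
s4 --x--> s4
s4 --x--> s4
s4 --y--> s5
s5 --x--> s2
s2 --x--> s0
s0 --x--> s1
s1 --x--> s5
s5 --x--> s2

s2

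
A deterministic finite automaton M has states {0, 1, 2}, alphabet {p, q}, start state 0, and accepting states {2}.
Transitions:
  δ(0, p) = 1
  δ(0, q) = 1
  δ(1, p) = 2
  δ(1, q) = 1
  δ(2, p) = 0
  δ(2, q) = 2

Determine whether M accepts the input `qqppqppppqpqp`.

0 --q--> 1
1 --q--> 1
1 --p--> 2
2 --p--> 0
0 --q--> 1
1 --p--> 2
2 --p--> 0
0 --p--> 1
1 --p--> 2
2 --q--> 2
2 --p--> 0
0 --q--> 1
1 --p--> 2
End in state 2, which is an accepting state.

accepted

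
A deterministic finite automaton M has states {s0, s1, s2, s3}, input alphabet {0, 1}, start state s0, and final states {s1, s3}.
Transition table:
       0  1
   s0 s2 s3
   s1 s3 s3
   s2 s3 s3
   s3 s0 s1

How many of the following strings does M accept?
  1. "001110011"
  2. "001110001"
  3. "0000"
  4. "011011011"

"001110011": accepted
"001110001": accepted
"0000": rejected
"011011011": accepted

3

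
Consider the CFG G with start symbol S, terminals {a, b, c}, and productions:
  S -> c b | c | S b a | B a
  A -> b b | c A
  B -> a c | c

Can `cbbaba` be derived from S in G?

yes

S ⇒ Sba ⇒ Sbaba ⇒ cbbaba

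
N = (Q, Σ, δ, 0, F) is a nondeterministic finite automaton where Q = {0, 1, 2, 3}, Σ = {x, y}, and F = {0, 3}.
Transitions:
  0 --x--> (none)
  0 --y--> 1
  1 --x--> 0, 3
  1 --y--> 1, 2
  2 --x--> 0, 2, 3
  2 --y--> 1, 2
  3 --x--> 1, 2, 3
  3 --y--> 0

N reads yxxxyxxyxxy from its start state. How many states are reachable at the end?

3

Start: {0}
read y: {1}
read x: {0, 3}
read x: {1, 2, 3}
read x: {0, 1, 2, 3}
read y: {0, 1, 2}
read x: {0, 2, 3}
read x: {0, 1, 2, 3}
read y: {0, 1, 2}
read x: {0, 2, 3}
read x: {0, 1, 2, 3}
read y: {0, 1, 2}
Final reachable set {0, 1, 2} has 3 states.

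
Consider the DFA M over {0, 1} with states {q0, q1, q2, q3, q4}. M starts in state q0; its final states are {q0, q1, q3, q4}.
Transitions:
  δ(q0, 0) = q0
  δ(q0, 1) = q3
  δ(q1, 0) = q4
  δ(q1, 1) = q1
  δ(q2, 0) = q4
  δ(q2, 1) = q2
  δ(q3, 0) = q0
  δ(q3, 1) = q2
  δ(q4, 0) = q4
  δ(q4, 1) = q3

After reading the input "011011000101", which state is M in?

q3

q0 --0--> q0
q0 --1--> q3
q3 --1--> q2
q2 --0--> q4
q4 --1--> q3
q3 --1--> q2
q2 --0--> q4
q4 --0--> q4
q4 --0--> q4
q4 --1--> q3
q3 --0--> q0
q0 --1--> q3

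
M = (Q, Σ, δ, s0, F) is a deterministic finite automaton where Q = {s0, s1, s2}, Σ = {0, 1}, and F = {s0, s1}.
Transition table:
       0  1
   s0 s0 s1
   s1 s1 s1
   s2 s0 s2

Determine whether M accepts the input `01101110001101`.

s0 --0--> s0
s0 --1--> s1
s1 --1--> s1
s1 --0--> s1
s1 --1--> s1
s1 --1--> s1
s1 --1--> s1
s1 --0--> s1
s1 --0--> s1
s1 --0--> s1
s1 --1--> s1
s1 --1--> s1
s1 --0--> s1
s1 --1--> s1
End in state s1, which is an accepting state.

accepted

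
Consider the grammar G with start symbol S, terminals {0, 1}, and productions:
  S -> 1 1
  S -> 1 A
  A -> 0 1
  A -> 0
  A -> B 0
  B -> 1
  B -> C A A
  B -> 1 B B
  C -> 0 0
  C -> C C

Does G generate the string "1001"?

no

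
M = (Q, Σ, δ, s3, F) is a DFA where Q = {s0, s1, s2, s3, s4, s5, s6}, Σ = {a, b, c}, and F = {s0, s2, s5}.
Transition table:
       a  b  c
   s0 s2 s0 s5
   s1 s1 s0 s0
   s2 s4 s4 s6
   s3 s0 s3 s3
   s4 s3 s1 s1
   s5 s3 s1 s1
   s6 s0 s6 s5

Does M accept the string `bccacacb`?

rejected

s3 --b--> s3
s3 --c--> s3
s3 --c--> s3
s3 --a--> s0
s0 --c--> s5
s5 --a--> s3
s3 --c--> s3
s3 --b--> s3
End in state s3, which is not an accepting state.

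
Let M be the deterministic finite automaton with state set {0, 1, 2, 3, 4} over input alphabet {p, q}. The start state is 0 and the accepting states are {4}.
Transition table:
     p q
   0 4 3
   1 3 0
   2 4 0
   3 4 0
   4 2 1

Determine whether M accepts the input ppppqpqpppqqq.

0 --p--> 4
4 --p--> 2
2 --p--> 4
4 --p--> 2
2 --q--> 0
0 --p--> 4
4 --q--> 1
1 --p--> 3
3 --p--> 4
4 --p--> 2
2 --q--> 0
0 --q--> 3
3 --q--> 0
End in state 0, which is not an accepting state.

rejected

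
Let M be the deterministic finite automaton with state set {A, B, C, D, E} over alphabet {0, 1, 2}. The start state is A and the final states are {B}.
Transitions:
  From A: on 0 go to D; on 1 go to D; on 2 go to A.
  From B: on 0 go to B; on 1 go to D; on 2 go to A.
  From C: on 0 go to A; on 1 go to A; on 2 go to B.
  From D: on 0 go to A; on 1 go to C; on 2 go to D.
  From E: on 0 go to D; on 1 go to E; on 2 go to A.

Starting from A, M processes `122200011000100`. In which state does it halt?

D

A --1--> D
D --2--> D
D --2--> D
D --2--> D
D --0--> A
A --0--> D
D --0--> A
A --1--> D
D --1--> C
C --0--> A
A --0--> D
D --0--> A
A --1--> D
D --0--> A
A --0--> D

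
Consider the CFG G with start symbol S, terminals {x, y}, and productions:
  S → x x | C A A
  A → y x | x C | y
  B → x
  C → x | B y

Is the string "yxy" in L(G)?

no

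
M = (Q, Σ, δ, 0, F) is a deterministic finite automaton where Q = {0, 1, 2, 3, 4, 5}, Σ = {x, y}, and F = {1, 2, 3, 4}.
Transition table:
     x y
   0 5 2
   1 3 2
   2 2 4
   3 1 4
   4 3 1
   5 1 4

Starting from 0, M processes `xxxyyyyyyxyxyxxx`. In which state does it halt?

0 --x--> 5
5 --x--> 1
1 --x--> 3
3 --y--> 4
4 --y--> 1
1 --y--> 2
2 --y--> 4
4 --y--> 1
1 --y--> 2
2 --x--> 2
2 --y--> 4
4 --x--> 3
3 --y--> 4
4 --x--> 3
3 --x--> 1
1 --x--> 3

3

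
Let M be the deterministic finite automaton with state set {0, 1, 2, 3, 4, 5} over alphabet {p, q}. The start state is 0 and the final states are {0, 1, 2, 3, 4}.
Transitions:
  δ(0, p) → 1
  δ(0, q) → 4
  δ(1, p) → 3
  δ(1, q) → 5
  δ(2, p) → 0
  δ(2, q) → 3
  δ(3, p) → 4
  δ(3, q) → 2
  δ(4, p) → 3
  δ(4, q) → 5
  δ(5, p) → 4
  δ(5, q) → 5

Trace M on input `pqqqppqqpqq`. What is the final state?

5

0 --p--> 1
1 --q--> 5
5 --q--> 5
5 --q--> 5
5 --p--> 4
4 --p--> 3
3 --q--> 2
2 --q--> 3
3 --p--> 4
4 --q--> 5
5 --q--> 5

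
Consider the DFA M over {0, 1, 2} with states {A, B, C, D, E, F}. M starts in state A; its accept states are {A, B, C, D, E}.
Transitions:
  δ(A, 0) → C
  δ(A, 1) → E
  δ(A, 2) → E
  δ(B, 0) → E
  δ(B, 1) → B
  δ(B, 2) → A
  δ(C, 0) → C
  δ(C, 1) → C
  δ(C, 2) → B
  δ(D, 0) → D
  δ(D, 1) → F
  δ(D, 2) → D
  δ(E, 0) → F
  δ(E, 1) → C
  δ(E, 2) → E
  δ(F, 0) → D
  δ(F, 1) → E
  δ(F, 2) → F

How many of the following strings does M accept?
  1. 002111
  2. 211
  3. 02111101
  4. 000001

4

002111: accepted
211: accepted
02111101: accepted
000001: accepted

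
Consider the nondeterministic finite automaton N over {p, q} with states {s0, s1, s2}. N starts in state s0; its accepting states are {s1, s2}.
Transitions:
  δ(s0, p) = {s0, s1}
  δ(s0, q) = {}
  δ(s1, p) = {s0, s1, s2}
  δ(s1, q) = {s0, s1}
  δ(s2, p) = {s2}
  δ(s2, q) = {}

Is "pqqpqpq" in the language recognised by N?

accepted

Start: {s0}
read p: {s0, s1}
read q: {s0, s1}
read q: {s0, s1}
read p: {s0, s1, s2}
read q: {s0, s1}
read p: {s0, s1, s2}
read q: {s0, s1}
Reachable ∩ accepting = {s1} — nonempty.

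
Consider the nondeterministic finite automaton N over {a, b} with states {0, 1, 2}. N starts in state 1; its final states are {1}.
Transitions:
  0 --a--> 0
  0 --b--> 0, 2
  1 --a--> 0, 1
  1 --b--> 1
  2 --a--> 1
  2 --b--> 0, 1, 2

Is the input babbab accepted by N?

accepted

Start: {1}
read b: {1}
read a: {0, 1}
read b: {0, 1, 2}
read b: {0, 1, 2}
read a: {0, 1}
read b: {0, 1, 2}
Reachable ∩ accepting = {1} — nonempty.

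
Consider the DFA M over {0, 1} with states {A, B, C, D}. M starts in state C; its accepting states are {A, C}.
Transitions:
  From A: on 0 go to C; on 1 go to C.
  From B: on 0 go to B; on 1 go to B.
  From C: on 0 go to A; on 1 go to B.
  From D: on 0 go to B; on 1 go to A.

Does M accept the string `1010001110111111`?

rejected

C --1--> B
B --0--> B
B --1--> B
B --0--> B
B --0--> B
B --0--> B
B --1--> B
B --1--> B
B --1--> B
B --0--> B
B --1--> B
B --1--> B
B --1--> B
B --1--> B
B --1--> B
B --1--> B
End in state B, which is not an accepting state.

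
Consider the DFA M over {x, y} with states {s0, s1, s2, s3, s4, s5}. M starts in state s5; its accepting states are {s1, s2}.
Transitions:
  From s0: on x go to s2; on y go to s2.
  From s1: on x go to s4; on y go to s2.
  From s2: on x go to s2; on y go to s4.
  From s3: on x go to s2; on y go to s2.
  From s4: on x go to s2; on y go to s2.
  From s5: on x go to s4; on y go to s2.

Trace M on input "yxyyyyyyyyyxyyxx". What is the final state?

s2

s5 --y--> s2
s2 --x--> s2
s2 --y--> s4
s4 --y--> s2
s2 --y--> s4
s4 --y--> s2
s2 --y--> s4
s4 --y--> s2
s2 --y--> s4
s4 --y--> s2
s2 --y--> s4
s4 --x--> s2
s2 --y--> s4
s4 --y--> s2
s2 --x--> s2
s2 --x--> s2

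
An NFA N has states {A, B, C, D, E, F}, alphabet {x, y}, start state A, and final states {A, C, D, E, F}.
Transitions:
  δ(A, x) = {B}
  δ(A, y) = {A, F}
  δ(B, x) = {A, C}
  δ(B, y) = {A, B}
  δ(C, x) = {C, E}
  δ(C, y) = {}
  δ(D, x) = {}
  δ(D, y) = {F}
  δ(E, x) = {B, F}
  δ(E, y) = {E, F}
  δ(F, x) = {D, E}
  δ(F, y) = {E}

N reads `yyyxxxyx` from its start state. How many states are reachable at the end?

Start: {A}
read y: {A, F}
read y: {A, E, F}
read y: {A, E, F}
read x: {B, D, E, F}
read x: {A, B, C, D, E, F}
read x: {A, B, C, D, E, F}
read y: {A, B, E, F}
read x: {A, B, C, D, E, F}
Final reachable set {A, B, C, D, E, F} has 6 states.

6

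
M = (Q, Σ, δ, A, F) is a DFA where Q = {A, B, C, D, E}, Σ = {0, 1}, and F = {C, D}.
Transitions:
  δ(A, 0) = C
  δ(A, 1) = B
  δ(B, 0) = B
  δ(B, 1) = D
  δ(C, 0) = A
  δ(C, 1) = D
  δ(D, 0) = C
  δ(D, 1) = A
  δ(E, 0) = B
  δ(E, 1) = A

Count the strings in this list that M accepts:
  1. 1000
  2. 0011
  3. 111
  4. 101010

1000: rejected
0011: accepted
111: rejected
101010: accepted

2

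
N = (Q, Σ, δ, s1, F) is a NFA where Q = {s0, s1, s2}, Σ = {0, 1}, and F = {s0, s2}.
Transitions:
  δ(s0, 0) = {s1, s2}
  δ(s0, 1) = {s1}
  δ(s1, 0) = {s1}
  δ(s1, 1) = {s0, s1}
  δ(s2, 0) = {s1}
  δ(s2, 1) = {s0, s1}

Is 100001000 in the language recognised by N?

rejected

Start: {s1}
read 1: {s0, s1}
read 0: {s1, s2}
read 0: {s1}
read 0: {s1}
read 0: {s1}
read 1: {s0, s1}
read 0: {s1, s2}
read 0: {s1}
read 0: {s1}
Reachable ∩ accepting = {} — empty.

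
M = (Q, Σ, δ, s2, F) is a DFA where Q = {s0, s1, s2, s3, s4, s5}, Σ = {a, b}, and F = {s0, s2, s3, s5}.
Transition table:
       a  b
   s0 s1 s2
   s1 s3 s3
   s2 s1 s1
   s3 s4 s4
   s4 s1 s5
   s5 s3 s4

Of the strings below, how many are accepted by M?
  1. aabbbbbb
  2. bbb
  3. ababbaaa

1

aabbbbbb: accepted
bbb: rejected
ababbaaa: rejected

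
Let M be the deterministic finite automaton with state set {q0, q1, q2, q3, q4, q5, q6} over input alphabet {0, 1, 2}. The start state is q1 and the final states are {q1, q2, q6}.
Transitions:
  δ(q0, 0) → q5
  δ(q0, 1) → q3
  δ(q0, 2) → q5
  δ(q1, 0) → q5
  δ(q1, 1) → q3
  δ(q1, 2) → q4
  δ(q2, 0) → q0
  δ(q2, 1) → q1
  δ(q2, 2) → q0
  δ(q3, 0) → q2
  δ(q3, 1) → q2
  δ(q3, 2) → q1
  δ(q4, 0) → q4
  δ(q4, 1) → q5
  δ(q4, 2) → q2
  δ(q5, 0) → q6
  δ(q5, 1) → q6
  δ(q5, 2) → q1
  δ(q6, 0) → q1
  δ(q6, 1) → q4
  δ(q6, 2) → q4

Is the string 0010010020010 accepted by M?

q1 --0--> q5
q5 --0--> q6
q6 --1--> q4
q4 --0--> q4
q4 --0--> q4
q4 --1--> q5
q5 --0--> q6
q6 --0--> q1
q1 --2--> q4
q4 --0--> q4
q4 --0--> q4
q4 --1--> q5
q5 --0--> q6
End in state q6, which is an accepting state.

accepted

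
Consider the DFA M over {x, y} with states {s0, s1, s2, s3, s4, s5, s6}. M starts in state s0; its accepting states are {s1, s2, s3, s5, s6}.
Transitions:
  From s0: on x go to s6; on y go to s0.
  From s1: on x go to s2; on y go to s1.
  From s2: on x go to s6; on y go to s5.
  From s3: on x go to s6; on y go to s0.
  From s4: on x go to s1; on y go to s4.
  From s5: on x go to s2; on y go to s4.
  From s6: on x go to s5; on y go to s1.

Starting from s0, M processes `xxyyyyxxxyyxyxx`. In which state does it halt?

s6

s0 --x--> s6
s6 --x--> s5
s5 --y--> s4
s4 --y--> s4
s4 --y--> s4
s4 --y--> s4
s4 --x--> s1
s1 --x--> s2
s2 --x--> s6
s6 --y--> s1
s1 --y--> s1
s1 --x--> s2
s2 --y--> s5
s5 --x--> s2
s2 --x--> s6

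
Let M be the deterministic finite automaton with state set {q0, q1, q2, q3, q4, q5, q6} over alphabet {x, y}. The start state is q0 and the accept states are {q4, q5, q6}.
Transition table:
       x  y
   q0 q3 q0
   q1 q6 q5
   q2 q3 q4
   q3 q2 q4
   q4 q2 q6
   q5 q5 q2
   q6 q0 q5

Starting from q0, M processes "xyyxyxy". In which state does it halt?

q0 --x--> q3
q3 --y--> q4
q4 --y--> q6
q6 --x--> q0
q0 --y--> q0
q0 --x--> q3
q3 --y--> q4

q4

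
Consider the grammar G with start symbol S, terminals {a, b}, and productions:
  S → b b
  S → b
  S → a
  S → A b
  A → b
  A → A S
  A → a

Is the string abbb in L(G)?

S ⇒ Ab ⇒ ASb ⇒ aSb ⇒ abbb

yes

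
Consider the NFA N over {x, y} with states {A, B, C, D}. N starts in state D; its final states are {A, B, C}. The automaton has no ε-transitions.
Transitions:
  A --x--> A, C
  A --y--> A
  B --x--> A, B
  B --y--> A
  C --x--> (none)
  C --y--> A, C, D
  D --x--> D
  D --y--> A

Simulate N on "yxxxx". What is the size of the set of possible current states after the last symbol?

2

Start: {D}
read y: {A}
read x: {A, C}
read x: {A, C}
read x: {A, C}
read x: {A, C}
Final reachable set {A, C} has 2 states.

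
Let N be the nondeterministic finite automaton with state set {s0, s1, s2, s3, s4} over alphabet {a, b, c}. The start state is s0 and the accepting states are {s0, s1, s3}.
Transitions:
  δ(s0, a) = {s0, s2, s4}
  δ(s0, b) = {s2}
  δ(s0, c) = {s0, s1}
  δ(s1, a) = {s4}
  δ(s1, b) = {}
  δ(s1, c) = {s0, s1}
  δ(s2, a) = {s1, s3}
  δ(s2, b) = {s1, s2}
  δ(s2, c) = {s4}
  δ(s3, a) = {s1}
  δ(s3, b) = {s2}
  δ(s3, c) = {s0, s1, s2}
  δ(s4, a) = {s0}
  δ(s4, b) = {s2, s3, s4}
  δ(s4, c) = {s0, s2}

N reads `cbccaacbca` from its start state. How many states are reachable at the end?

Start: {s0}
read c: {s0, s1}
read b: {s2}
read c: {s4}
read c: {s0, s2}
read a: {s0, s1, s2, s3, s4}
read a: {s0, s1, s2, s3, s4}
read c: {s0, s1, s2, s4}
read b: {s1, s2, s3, s4}
read c: {s0, s1, s2, s4}
read a: {s0, s1, s2, s3, s4}
Final reachable set {s0, s1, s2, s3, s4} has 5 states.

5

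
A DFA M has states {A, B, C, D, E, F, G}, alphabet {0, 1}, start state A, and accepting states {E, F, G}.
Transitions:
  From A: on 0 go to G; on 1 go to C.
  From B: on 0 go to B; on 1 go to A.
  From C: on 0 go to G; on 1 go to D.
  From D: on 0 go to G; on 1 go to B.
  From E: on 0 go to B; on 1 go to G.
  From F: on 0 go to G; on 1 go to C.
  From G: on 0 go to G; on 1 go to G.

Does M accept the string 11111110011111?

A --1--> C
C --1--> D
D --1--> B
B --1--> A
A --1--> C
C --1--> D
D --1--> B
B --0--> B
B --0--> B
B --1--> A
A --1--> C
C --1--> D
D --1--> B
B --1--> A
End in state A, which is not an accepting state.

rejected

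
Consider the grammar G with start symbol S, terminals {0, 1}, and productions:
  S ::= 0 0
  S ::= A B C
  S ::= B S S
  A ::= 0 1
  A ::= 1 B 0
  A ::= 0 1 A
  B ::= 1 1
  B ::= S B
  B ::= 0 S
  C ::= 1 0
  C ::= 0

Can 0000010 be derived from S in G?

no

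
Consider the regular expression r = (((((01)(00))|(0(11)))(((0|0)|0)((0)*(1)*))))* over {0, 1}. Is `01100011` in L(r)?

Split into 1 piece 01100011; each matches ((((01)(00))|(0(11)))(((0|0)|0)((0)*(1)*))).

yes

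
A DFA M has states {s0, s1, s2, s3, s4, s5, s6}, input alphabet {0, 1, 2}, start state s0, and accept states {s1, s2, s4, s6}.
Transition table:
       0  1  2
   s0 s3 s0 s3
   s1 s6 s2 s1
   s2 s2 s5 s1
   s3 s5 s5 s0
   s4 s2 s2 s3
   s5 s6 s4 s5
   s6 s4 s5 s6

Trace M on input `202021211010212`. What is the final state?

s0 --2--> s3
s3 --0--> s5
s5 --2--> s5
s5 --0--> s6
s6 --2--> s6
s6 --1--> s5
s5 --2--> s5
s5 --1--> s4
s4 --1--> s2
s2 --0--> s2
s2 --1--> s5
s5 --0--> s6
s6 --2--> s6
s6 --1--> s5
s5 --2--> s5

s5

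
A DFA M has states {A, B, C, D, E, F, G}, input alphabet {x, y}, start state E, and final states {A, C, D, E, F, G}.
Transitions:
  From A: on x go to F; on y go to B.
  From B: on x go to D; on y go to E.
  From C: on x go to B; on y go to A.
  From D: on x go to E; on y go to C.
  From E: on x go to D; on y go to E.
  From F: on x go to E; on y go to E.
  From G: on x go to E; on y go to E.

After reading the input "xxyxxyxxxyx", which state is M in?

E --x--> D
D --x--> E
E --y--> E
E --x--> D
D --x--> E
E --y--> E
E --x--> D
D --x--> E
E --x--> D
D --y--> C
C --x--> B

B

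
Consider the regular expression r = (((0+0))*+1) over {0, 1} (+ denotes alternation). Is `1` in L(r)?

The right alternative 1 matches 1.

yes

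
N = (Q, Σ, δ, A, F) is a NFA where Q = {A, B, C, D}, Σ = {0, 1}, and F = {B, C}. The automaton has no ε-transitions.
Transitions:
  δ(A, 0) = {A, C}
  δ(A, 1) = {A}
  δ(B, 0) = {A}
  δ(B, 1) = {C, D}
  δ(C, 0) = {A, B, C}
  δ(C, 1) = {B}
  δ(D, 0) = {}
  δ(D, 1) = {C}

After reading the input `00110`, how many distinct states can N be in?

Start: {A}
read 0: {A, C}
read 0: {A, B, C}
read 1: {A, B, C, D}
read 1: {A, B, C, D}
read 0: {A, B, C}
Final reachable set {A, B, C} has 3 states.

3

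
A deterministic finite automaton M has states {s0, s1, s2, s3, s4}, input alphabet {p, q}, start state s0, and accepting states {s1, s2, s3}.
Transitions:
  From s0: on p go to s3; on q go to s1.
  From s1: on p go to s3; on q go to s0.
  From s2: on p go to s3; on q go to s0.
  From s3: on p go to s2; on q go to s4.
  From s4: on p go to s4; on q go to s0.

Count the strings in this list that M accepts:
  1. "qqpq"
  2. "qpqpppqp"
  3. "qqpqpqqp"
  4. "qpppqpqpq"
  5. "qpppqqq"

"qqpq": rejected
"qpqpppqp": accepted
"qqpqpqqp": accepted
"qpppqpqpq": rejected
"qpppqqq": accepted

3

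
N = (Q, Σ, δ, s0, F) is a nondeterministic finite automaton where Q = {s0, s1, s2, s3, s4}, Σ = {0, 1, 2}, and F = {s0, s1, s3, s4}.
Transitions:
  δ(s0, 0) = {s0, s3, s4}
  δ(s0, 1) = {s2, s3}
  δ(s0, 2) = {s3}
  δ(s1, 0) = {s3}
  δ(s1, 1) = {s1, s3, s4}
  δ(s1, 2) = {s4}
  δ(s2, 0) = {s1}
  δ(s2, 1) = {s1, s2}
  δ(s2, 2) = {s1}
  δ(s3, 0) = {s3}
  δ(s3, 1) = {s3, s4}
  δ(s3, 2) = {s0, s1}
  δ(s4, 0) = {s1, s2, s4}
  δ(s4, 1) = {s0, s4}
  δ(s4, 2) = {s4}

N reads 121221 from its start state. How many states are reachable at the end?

3

Start: {s0}
read 1: {s2, s3}
read 2: {s0, s1}
read 1: {s1, s2, s3, s4}
read 2: {s0, s1, s4}
read 2: {s3, s4}
read 1: {s0, s3, s4}
Final reachable set {s0, s3, s4} has 3 states.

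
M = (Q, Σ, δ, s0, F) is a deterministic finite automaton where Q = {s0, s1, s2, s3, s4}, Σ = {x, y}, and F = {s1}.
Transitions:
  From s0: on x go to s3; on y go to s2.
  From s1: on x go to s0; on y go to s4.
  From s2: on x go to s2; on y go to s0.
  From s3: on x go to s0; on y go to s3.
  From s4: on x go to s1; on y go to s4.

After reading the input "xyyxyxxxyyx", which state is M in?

s0 --x--> s3
s3 --y--> s3
s3 --y--> s3
s3 --x--> s0
s0 --y--> s2
s2 --x--> s2
s2 --x--> s2
s2 --x--> s2
s2 --y--> s0
s0 --y--> s2
s2 --x--> s2

s2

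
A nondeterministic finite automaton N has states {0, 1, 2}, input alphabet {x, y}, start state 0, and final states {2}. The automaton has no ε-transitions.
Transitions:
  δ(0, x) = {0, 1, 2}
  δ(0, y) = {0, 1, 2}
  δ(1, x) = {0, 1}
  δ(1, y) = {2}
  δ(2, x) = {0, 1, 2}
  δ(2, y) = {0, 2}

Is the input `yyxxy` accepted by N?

accepted

Start: {0}
read y: {0, 1, 2}
read y: {0, 1, 2}
read x: {0, 1, 2}
read x: {0, 1, 2}
read y: {0, 1, 2}
Reachable ∩ accepting = {2} — nonempty.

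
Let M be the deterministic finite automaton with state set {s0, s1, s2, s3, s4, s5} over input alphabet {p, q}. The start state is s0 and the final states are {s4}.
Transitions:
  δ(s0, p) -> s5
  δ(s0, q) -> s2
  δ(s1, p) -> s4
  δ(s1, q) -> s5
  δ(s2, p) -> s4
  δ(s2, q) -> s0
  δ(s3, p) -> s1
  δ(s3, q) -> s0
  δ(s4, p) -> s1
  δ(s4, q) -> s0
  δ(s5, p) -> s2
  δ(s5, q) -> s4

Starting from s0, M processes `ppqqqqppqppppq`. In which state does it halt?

s0

s0 --p--> s5
s5 --p--> s2
s2 --q--> s0
s0 --q--> s2
s2 --q--> s0
s0 --q--> s2
s2 --p--> s4
s4 --p--> s1
s1 --q--> s5
s5 --p--> s2
s2 --p--> s4
s4 --p--> s1
s1 --p--> s4
s4 --q--> s0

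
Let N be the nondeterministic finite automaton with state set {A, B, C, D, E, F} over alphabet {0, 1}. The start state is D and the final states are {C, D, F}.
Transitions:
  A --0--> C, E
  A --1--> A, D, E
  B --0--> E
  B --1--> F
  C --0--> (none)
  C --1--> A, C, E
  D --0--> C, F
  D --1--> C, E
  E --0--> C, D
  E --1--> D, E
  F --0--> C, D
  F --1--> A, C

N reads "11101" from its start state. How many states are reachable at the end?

4

Start: {D}
read 1: {C, E}
read 1: {A, C, D, E}
read 1: {A, C, D, E}
read 0: {C, D, E, F}
read 1: {A, C, D, E}
Final reachable set {A, C, D, E} has 4 states.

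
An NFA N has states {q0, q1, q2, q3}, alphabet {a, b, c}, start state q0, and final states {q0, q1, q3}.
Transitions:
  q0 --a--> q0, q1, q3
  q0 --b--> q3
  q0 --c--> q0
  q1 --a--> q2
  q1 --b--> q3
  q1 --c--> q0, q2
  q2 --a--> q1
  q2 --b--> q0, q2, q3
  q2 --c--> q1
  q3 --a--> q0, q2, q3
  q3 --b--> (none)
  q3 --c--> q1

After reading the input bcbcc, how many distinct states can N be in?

2

Start: {q0}
read b: {q3}
read c: {q1}
read b: {q3}
read c: {q1}
read c: {q0, q2}
Final reachable set {q0, q2} has 2 states.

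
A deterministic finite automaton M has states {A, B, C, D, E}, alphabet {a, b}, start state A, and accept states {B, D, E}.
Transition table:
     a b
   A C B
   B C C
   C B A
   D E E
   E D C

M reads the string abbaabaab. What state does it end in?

A

A --a--> C
C --b--> A
A --b--> B
B --a--> C
C --a--> B
B --b--> C
C --a--> B
B --a--> C
C --b--> A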